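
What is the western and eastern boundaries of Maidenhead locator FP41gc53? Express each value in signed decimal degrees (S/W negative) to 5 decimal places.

-71.45833, -71.45000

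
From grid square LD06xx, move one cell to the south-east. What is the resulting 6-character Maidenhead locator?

LD16aw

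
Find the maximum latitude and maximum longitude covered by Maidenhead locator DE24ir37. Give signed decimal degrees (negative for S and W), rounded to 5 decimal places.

-45.25833, -115.30000

Field D=3, E=4: +3·20° lon, +4·10° lat → SW at lon -120°, lat -50°.
Square 2, 4: +2·2° lon, +4·1° lat → SW at lon -116°, lat -46°.
Subsquare i=8, r=17: +8·0.0833333° lon, +17·0.0416667° lat → SW at lon -115.333°, lat -45.2917°.
Extended square 3, 7: +3·0.00833333° lon, +7·0.00416667° lat → SW at lon -115.308°, lat -45.2625°.
Cell spans 0.00833333° lon × 0.00416667° lat. NE corner is SW corner plus one full cell.
latitude -45.25833, longitude -115.30000.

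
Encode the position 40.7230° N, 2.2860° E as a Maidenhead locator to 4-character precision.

JN10

Shift to the Maidenhead origin (180°W, 90°S): lon 182.29, lat 130.72.
Field: 182.29/20 → 9 → J, 130.72/10 → 13 → N; chars JN.
Square: 2.29/2 → 1, 0.72/1 → 0; chars 10.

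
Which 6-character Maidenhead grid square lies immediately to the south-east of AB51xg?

AB61af

Longitude subsquare x = 23; +1 → 24, wraps to 0 = a, carry into square.
Longitude square 5; +1 → 6.
Latitude subsquare g = 6; −1 → 5 = f.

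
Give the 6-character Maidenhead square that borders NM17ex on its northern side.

Latitude subsquare x = 23; +1 → 24, wraps to 0 = a, carry into square.
Latitude square 7; +1 → 8.
The longitude characters are unchanged.

NM18ea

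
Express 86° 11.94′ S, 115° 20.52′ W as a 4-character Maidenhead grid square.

DA23

Offset from 180°W / 90°S: lon 64.66°, lat 3.80°.
Field: 64.66/20 → 3 → D, 3.80/10 → 0 → A; chars DA.
Square: 4.66/2 → 2, 3.80/1 → 3; chars 23.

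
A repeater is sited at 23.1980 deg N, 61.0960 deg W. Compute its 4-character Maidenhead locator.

Shift to the Maidenhead origin (180°W, 90°S): lon 118.90, lat 113.20.
Field (20°×10°, letters A–R): 118.90/20 → 5 → F, 113.20/10 → 11 → L; chars FL.
Square (2°×1°, digits 0–9): 18.90/2 → 9, 3.20/1 → 3; chars 93.

FL93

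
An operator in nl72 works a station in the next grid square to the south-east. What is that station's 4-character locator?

Longitude square 7; +1 → 8.
Latitude square 2; −1 → 1.

NL81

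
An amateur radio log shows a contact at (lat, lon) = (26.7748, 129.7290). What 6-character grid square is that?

PL46us

Shift to the Maidenhead origin (180°W, 90°S): lon 309.7290, lat 116.7748.
Field: 309.7290/20 → 15 → P, 116.7748/10 → 11 → L; chars PL.
Square: 9.7290/2 → 4, 6.7748/1 → 6; chars 46.
Subsquare: 1.7290/0.0833333 → 20 → u, 0.7748/0.0416667 → 18 → s; chars us.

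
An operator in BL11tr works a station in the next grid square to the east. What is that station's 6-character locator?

BL11ur

Longitude subsquare t = 19; +1 → 20 = u.
The latitude characters are unchanged.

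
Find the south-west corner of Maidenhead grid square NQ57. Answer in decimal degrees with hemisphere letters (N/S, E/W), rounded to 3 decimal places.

Field N=13, Q=16: +13·20° lon, +16·10° lat → SW at lon 80°, lat 70°.
Square 5, 7: +5·2° lon, +7·1° lat → SW at lon 90°, lat 77°.
latitude 77.000° N, longitude 90.000° E.

77.000° N, 90.000° E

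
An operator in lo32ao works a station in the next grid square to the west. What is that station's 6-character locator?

LO22xo

Longitude subsquare a = 0; −1 → -1, wraps to 23 = x, carry into square.
Longitude square 3; −1 → 2.
The latitude characters are unchanged.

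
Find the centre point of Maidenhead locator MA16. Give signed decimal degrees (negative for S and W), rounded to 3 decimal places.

Field M=12, A=0: +12·20° lon, +0·10° lat → SW at lon 60°, lat -90°.
Square 1, 6: +1·2° lon, +6·1° lat → SW at lon 62°, lat -84°.
Cell spans 2° lon × 1° lat. Centre is SW corner plus half of each.
latitude -83.500, longitude 63.000.

-83.500, 63.000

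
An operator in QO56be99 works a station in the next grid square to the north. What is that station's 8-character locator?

QO56bf90

Latitude extended square 9; +1 → 10, wraps to 0, carry into subsquare.
Latitude subsquare e = 4; +1 → 5 = f.
The longitude characters are unchanged.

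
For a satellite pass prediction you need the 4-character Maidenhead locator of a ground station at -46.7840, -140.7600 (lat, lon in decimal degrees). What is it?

BE93

Add 180° to longitude and 90° to latitude: 39.24, 43.22.
Field: lon ⌊39.24/20⌋ = 1 → B; lat ⌊43.22/10⌋ = 4 → E.
Square: lon ⌊19.24/2⌋ = 9; lat ⌊3.22/1⌋ = 3.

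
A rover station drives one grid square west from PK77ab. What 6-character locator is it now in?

PK67xb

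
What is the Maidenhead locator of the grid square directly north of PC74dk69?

PC74dl60

Latitude extended square 9; +1 → 10, wraps to 0, carry into subsquare.
Latitude subsquare k = 10; +1 → 11 = l.
The longitude characters are unchanged.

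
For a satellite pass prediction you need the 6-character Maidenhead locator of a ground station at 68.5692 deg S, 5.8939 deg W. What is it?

IC71bk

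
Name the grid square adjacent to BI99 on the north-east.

Longitude square 9; +1 → 10, wraps to 0, carry into field.
Longitude field B = 1; +1 → 2 = C.
Latitude square 9; +1 → 10, wraps to 0, carry into field.
Latitude field I = 8; +1 → 9 = J.

CJ00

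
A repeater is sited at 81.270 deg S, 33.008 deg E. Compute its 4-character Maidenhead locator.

Offset from 180°W / 90°S: lon 213.01°, lat 8.73°.
Field (20°×10°, letters A–R): lon ⌊213.01/20⌋ = 10 → K; lat ⌊8.73/10⌋ = 0 → A.
Square (2°×1°, digits 0–9): lon ⌊13.01/2⌋ = 6; lat ⌊8.73/1⌋ = 8.

KA68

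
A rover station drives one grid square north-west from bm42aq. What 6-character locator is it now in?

BM32xr

Longitude subsquare a = 0; −1 → -1, wraps to 23 = x, carry into square.
Longitude square 4; −1 → 3.
Latitude subsquare q = 16; +1 → 17 = r.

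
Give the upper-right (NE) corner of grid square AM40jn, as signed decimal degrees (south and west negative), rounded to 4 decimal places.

30.5833, -171.1667

Field A=0, M=12: +0·20° lon, +12·10° lat → SW at lon -180°, lat 30°.
Square 4, 0: +4·2° lon, +0·1° lat → SW at lon -172°, lat 30°.
Subsquare j=9, n=13: +9·0.0833333° lon, +13·0.0416667° lat → SW at lon -171.25°, lat 30.5417°.
Cell spans 0.0833333° lon × 0.0416667° lat. NE corner is SW corner plus one full cell.
latitude 30.5833, longitude -171.1667.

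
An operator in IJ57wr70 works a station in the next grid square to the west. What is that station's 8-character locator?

Longitude extended square 7; −1 → 6.
The latitude characters are unchanged.

IJ57wr60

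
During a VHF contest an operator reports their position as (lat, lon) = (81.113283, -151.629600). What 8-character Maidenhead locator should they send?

Offset from 180°W / 90°S: lon 28.37040°, lat 171.11328°.
Field: 28.37040/20 → 1 → B, 171.11328/10 → 17 → R; chars BR.
Square: 8.37040/2 → 4, 1.11328/1 → 1; chars 41.
Subsquare: 0.37040/0.0833333 → 4 → e, 0.11328/0.0416667 → 2 → c; chars ec.
Extended square: 0.03707/0.00833333 → 4, 0.02995/0.00416667 → 7; chars 47.

BR41ec47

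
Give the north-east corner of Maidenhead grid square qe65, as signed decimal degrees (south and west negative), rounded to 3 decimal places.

Field Q=16, E=4: +16·20° lon, +4·10° lat → SW at lon 140°, lat -50°.
Square 6, 5: +6·2° lon, +5·1° lat → SW at lon 152°, lat -45°.
Cell spans 2° lon × 1° lat. NE corner is SW corner plus one full cell.
latitude -44.000, longitude 154.000.

-44.000, 154.000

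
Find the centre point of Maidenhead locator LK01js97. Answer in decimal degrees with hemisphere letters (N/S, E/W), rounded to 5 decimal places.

11.78125° N, 40.82917° E

Field L=11, K=10: +11·20° lon, +10·10° lat → SW at lon 40°, lat 10°.
Square 0, 1: +0·2° lon, +1·1° lat → SW at lon 40°, lat 11°.
Subsquare j=9, s=18: +9·0.0833333° lon, +18·0.0416667° lat → SW at lon 40.75°, lat 11.75°.
Extended square 9, 7: +9·0.00833333° lon, +7·0.00416667° lat → SW at lon 40.825°, lat 11.7792°.
Cell spans 0.00833333° lon × 0.00416667° lat. Centre is SW corner plus half of each.
latitude 11.78125° N, longitude 40.82917° E.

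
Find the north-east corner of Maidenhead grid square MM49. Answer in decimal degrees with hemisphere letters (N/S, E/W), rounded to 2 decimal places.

Field M=12, M=12: +12·20° lon, +12·10° lat → SW at lon 60°, lat 30°.
Square 4, 9: +4·2° lon, +9·1° lat → SW at lon 68°, lat 39°.
Cell spans 2° lon × 1° lat. NE corner is SW corner plus one full cell.
latitude 40.00° N, longitude 70.00° E.

40.00° N, 70.00° E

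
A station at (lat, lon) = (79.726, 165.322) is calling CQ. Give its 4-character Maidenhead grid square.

RQ29

Shift to the Maidenhead origin (180°W, 90°S): lon 345.32, lat 169.73.
Field (20°×10°, letters A–R): 345.32/20 → 17 → R, 169.73/10 → 16 → Q; chars RQ.
Square (2°×1°, digits 0–9): 5.32/2 → 2, 9.73/1 → 9; chars 29.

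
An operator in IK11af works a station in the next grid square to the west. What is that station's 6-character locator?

IK01xf

Longitude subsquare a = 0; −1 → -1, wraps to 23 = x, carry into square.
Longitude square 1; −1 → 0.
The latitude characters are unchanged.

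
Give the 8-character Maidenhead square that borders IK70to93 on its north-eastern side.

IK70uo04

Longitude extended square 9; +1 → 10, wraps to 0, carry into subsquare.
Longitude subsquare t = 19; +1 → 20 = u.
Latitude extended square 3; +1 → 4.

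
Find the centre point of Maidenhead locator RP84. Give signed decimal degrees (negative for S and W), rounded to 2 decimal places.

64.50, 177.00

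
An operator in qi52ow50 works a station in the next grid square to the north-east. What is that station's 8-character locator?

QI52ow61

Longitude extended square 5; +1 → 6.
Latitude extended square 0; +1 → 1.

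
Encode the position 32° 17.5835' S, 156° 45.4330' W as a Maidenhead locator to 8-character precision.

BF17oq99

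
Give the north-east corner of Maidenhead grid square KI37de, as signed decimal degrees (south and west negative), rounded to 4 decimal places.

-2.7917, 26.3333

Field K=10, I=8: +10·20° lon, +8·10° lat → SW at lon 20°, lat -10°.
Square 3, 7: +3·2° lon, +7·1° lat → SW at lon 26°, lat -3°.
Subsquare d=3, e=4: +3·0.0833333° lon, +4·0.0416667° lat → SW at lon 26.25°, lat -2.83333°.
Cell spans 0.0833333° lon × 0.0416667° lat. NE corner is SW corner plus one full cell.
latitude -2.7917, longitude 26.3333.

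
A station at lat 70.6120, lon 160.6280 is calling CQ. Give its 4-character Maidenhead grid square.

Add 180° to longitude and 90° to latitude: 340.63, 160.61.
Field: 340.63/20 → 17 → R, 160.61/10 → 16 → Q; chars RQ.
Square: 0.63/2 → 0, 0.61/1 → 0; chars 00.

RQ00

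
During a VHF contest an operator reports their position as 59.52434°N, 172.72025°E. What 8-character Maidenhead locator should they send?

Shift to the Maidenhead origin (180°W, 90°S): lon 352.72025, lat 149.52434.
Field: lon ⌊352.72025/20⌋ = 17 → R; lat ⌊149.52434/10⌋ = 14 → O.
Square: lon ⌊12.72025/2⌋ = 6; lat ⌊9.52434/1⌋ = 9.
Subsquare: lon ⌊0.72025/0.0833333⌋ = 8 → i; lat ⌊0.52434/0.0416667⌋ = 12 → m.
Extended square: lon ⌊0.05358/0.00833333⌋ = 6; lat ⌊0.02434/0.00416667⌋ = 5.

RO69im65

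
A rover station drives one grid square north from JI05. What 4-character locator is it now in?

JI06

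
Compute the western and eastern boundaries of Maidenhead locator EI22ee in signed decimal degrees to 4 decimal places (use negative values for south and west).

Field E=4, I=8: +4·20° lon, +8·10° lat → SW at lon -100°, lat -10°.
Square 2, 2: +2·2° lon, +2·1° lat → SW at lon -96°, lat -8°.
Subsquare e=4, e=4: +4·0.0833333° lon, +4·0.0416667° lat → SW at lon -95.6667°, lat -7.83333°.
Cell spans 0.0833333° lon × 0.0416667° lat.
west -95.6667, east -95.5833.

-95.6667, -95.5833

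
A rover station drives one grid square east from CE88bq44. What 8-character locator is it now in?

Longitude extended square 4; +1 → 5.
The latitude characters are unchanged.

CE88bq54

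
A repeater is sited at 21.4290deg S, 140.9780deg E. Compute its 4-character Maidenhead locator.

QG08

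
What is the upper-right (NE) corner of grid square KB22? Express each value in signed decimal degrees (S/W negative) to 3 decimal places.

Field K=10, B=1: +10·20° lon, +1·10° lat → SW at lon 20°, lat -80°.
Square 2, 2: +2·2° lon, +2·1° lat → SW at lon 24°, lat -78°.
Cell spans 2° lon × 1° lat. NE corner is SW corner plus one full cell.
latitude -77.000, longitude 26.000.

-77.000, 26.000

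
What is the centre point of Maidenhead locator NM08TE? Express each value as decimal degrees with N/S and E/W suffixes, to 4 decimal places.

38.1875° N, 81.6250° E

Field N=13, M=12: +13·20° lon, +12·10° lat → SW at lon 80°, lat 30°.
Square 0, 8: +0·2° lon, +8·1° lat → SW at lon 80°, lat 38°.
Subsquare t=19, e=4: +19·0.0833333° lon, +4·0.0416667° lat → SW at lon 81.5833°, lat 38.1667°.
Cell spans 0.0833333° lon × 0.0416667° lat. Centre is SW corner plus half of each.
latitude 38.1875° N, longitude 81.6250° E.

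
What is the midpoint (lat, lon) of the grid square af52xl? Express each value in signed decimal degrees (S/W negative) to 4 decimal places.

-37.5208, -168.0417

Field A=0, F=5: +0·20° lon, +5·10° lat → SW at lon -180°, lat -40°.
Square 5, 2: +5·2° lon, +2·1° lat → SW at lon -170°, lat -38°.
Subsquare x=23, l=11: +23·0.0833333° lon, +11·0.0416667° lat → SW at lon -168.083°, lat -37.5417°.
Cell spans 0.0833333° lon × 0.0416667° lat. Centre is SW corner plus half of each.
latitude -37.5208, longitude -168.0417.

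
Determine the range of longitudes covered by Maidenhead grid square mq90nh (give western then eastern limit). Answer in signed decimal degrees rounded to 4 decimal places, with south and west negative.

79.0833, 79.1667

Field M=12, Q=16: +12·20° lon, +16·10° lat → SW at lon 60°, lat 70°.
Square 9, 0: +9·2° lon, +0·1° lat → SW at lon 78°, lat 70°.
Subsquare n=13, h=7: +13·0.0833333° lon, +7·0.0416667° lat → SW at lon 79.0833°, lat 70.2917°.
Cell spans 0.0833333° lon × 0.0416667° lat.
west 79.0833, east 79.1667.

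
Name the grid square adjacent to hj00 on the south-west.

Longitude square 0; −1 → -1, wraps to 9, carry into field.
Longitude field H = 7; −1 → 6 = G.
Latitude square 0; −1 → -1, wraps to 9, carry into field.
Latitude field J = 9; −1 → 8 = I.

GI99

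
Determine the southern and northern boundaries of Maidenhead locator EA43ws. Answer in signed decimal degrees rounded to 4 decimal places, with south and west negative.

-86.2500, -86.2083

Field E=4, A=0: +4·20° lon, +0·10° lat → SW at lon -100°, lat -90°.
Square 4, 3: +4·2° lon, +3·1° lat → SW at lon -92°, lat -87°.
Subsquare w=22, s=18: +22·0.0833333° lon, +18·0.0416667° lat → SW at lon -90.1667°, lat -86.25°.
Cell spans 0.0833333° lon × 0.0416667° lat.
south -86.2500, north -86.2083.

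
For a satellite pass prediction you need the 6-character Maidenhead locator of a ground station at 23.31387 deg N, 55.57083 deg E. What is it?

LL73sh

Add 180° to longitude and 90° to latitude: 235.5708, 113.3139.
Field: 235.5708/20 → 11 → L, 113.3139/10 → 11 → L; chars LL.
Square: 15.5708/2 → 7, 3.3139/1 → 3; chars 73.
Subsquare: 1.5708/0.0833333 → 18 → s, 0.3139/0.0416667 → 7 → h; chars sh.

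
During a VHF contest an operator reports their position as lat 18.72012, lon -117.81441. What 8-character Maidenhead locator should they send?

Add 180° to longitude and 90° to latitude: 62.18559, 108.72012.
Field (20°×10°, letters A–R): 62.18559/20 → 3 → D, 108.72012/10 → 10 → K; chars DK.
Square (2°×1°, digits 0–9): 2.18559/2 → 1, 8.72012/1 → 8; chars 18.
Subsquare (5′×2.5′, letters a–x): 0.18559/0.0833333 → 2 → c, 0.72012/0.0416667 → 17 → r; chars cr.
Extended square (30″×15″, digits 0–9): 0.01892/0.00833333 → 2, 0.01179/0.00416667 → 2; chars 22.

DK18cr22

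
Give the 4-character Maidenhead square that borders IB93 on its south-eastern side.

Longitude square 9; +1 → 10, wraps to 0, carry into field.
Longitude field I = 8; +1 → 9 = J.
Latitude square 3; −1 → 2.

JB02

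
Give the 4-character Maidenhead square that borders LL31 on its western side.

LL21

Longitude square 3; −1 → 2.
The latitude characters are unchanged.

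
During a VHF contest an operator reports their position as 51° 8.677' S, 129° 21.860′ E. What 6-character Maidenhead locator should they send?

PD48qu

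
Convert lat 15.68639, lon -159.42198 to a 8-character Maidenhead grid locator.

Shift to the Maidenhead origin (180°W, 90°S): lon 20.57802, lat 105.68639.
Field (20°×10°, letters A–R): 20.57802/20 → 1 → B, 105.68639/10 → 10 → K; chars BK.
Square (2°×1°, digits 0–9): 0.57802/2 → 0, 5.68639/1 → 5; chars 05.
Subsquare (5′×2.5′, letters a–x): 0.57802/0.0833333 → 6 → g, 0.68639/0.0416667 → 16 → q; chars gq.
Extended square (30″×15″, digits 0–9): 0.07802/0.00833333 → 9, 0.01972/0.00416667 → 4; chars 94.

BK05gq94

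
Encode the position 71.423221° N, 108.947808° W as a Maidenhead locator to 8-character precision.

DQ51mk61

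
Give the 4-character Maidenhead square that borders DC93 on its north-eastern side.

EC04

Longitude square 9; +1 → 10, wraps to 0, carry into field.
Longitude field D = 3; +1 → 4 = E.
Latitude square 3; +1 → 4.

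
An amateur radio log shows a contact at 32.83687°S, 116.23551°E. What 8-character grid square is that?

OF87cd89

Offset from 180°W / 90°S: lon 296.23551°, lat 57.16313°.
Field: lon ⌊296.23551/20⌋ = 14 → O; lat ⌊57.16313/10⌋ = 5 → F.
Square: lon ⌊16.23551/2⌋ = 8; lat ⌊7.16313/1⌋ = 7.
Subsquare: lon ⌊0.23551/0.0833333⌋ = 2 → c; lat ⌊0.16313/0.0416667⌋ = 3 → d.
Extended square: lon ⌊0.06884/0.00833333⌋ = 8; lat ⌊0.03813/0.00416667⌋ = 9.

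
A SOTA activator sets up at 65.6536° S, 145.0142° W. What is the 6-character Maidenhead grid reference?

BC74li

Add 180° to longitude and 90° to latitude: 34.9858, 24.3464.
Field: lon ⌊34.9858/20⌋ = 1 → B; lat ⌊24.3464/10⌋ = 2 → C.
Square: lon ⌊14.9858/2⌋ = 7; lat ⌊4.3464/1⌋ = 4.
Subsquare: lon ⌊0.9858/0.0833333⌋ = 11 → l; lat ⌊0.3464/0.0416667⌋ = 8 → i.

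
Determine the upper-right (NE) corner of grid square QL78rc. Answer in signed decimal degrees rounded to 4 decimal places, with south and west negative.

28.1250, 155.5000

Field Q=16, L=11: +16·20° lon, +11·10° lat → SW at lon 140°, lat 20°.
Square 7, 8: +7·2° lon, +8·1° lat → SW at lon 154°, lat 28°.
Subsquare r=17, c=2: +17·0.0833333° lon, +2·0.0416667° lat → SW at lon 155.417°, lat 28.0833°.
Cell spans 0.0833333° lon × 0.0416667° lat. NE corner is SW corner plus one full cell.
latitude 28.1250, longitude 155.5000.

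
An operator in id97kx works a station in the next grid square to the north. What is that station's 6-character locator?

Latitude subsquare x = 23; +1 → 24, wraps to 0 = a, carry into square.
Latitude square 7; +1 → 8.
The longitude characters are unchanged.

ID98ka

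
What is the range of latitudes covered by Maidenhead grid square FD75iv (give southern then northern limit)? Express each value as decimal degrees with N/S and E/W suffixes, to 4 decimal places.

54.1250° S, 54.0833° S

Field F=5, D=3: +5·20° lon, +3·10° lat → SW at lon -80°, lat -60°.
Square 7, 5: +7·2° lon, +5·1° lat → SW at lon -66°, lat -55°.
Subsquare i=8, v=21: +8·0.0833333° lon, +21·0.0416667° lat → SW at lon -65.3333°, lat -54.125°.
Cell spans 0.0833333° lon × 0.0416667° lat.
south 54.1250° S, north 54.0833° S.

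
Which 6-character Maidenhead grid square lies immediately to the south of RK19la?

Latitude subsquare a = 0; −1 → -1, wraps to 23 = x, carry into square.
Latitude square 9; −1 → 8.
The longitude characters are unchanged.

RK18lx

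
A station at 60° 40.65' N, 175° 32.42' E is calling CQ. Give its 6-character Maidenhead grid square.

RP70sq

Shift to the Maidenhead origin (180°W, 90°S): lon 355.5403, lat 150.6775.
Field: 355.5403/20 → 17 → R, 150.6775/10 → 15 → P; chars RP.
Square: 15.5403/2 → 7, 0.6775/1 → 0; chars 70.
Subsquare: 1.5403/0.0833333 → 18 → s, 0.6775/0.0416667 → 16 → q; chars sq.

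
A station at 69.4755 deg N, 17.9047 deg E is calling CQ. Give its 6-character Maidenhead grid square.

Offset from 180°W / 90°S: lon 197.9047°, lat 159.4755°.
Field: lon ⌊197.9047/20⌋ = 9 → J; lat ⌊159.4755/10⌋ = 15 → P.
Square: lon ⌊17.9047/2⌋ = 8; lat ⌊9.4755/1⌋ = 9.
Subsquare: lon ⌊1.9047/0.0833333⌋ = 22 → w; lat ⌊0.4755/0.0416667⌋ = 11 → l.

JP89wl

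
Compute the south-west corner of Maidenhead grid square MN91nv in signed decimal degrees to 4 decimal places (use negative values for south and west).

41.8750, 79.0833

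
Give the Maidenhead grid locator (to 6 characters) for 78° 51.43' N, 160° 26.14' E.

RQ08fu

Shift to the Maidenhead origin (180°W, 90°S): lon 340.4357, lat 168.8572.
Field: 340.4357/20 → 17 → R, 168.8572/10 → 16 → Q; chars RQ.
Square: 0.4357/2 → 0, 8.8572/1 → 8; chars 08.
Subsquare: 0.4357/0.0833333 → 5 → f, 0.8572/0.0416667 → 20 → u; chars fu.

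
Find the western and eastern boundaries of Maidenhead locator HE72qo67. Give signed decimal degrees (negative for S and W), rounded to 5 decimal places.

Field H=7, E=4: +7·20° lon, +4·10° lat → SW at lon -40°, lat -50°.
Square 7, 2: +7·2° lon, +2·1° lat → SW at lon -26°, lat -48°.
Subsquare q=16, o=14: +16·0.0833333° lon, +14·0.0416667° lat → SW at lon -24.6667°, lat -47.4167°.
Extended square 6, 7: +6·0.00833333° lon, +7·0.00416667° lat → SW at lon -24.6167°, lat -47.3875°.
Cell spans 0.00833333° lon × 0.00416667° lat.
west -24.61667, east -24.60833.

-24.61667, -24.60833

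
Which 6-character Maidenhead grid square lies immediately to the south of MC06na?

Latitude subsquare a = 0; −1 → -1, wraps to 23 = x, carry into square.
Latitude square 6; −1 → 5.
The longitude characters are unchanged.

MC05nx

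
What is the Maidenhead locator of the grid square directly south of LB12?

Latitude square 2; −1 → 1.
The longitude characters are unchanged.

LB11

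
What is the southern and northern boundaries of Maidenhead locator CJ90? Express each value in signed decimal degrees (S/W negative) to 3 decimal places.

0.000, 1.000

Field C=2, J=9: +2·20° lon, +9·10° lat → SW at lon -140°, lat 0°.
Square 9, 0: +9·2° lon, +0·1° lat → SW at lon -122°, lat 0°.
Cell spans 2° lon × 1° lat.
south 0.000, north 1.000.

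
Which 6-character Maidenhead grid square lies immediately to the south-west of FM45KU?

Longitude subsquare k = 10; −1 → 9 = j.
Latitude subsquare u = 20; −1 → 19 = t.

FM45jt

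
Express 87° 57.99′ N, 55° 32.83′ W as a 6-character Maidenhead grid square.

Add 180° to longitude and 90° to latitude: 124.4528, 177.9665.
Field: 124.4528/20 → 6 → G, 177.9665/10 → 17 → R; chars GR.
Square: 4.4528/2 → 2, 7.9665/1 → 7; chars 27.
Subsquare: 0.4528/0.0833333 → 5 → f, 0.9665/0.0416667 → 23 → x; chars fx.

GR27fx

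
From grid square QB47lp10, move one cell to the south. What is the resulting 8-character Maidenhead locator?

Latitude extended square 0; −1 → -1, wraps to 9, carry into subsquare.
Latitude subsquare p = 15; −1 → 14 = o.
The longitude characters are unchanged.

QB47lo19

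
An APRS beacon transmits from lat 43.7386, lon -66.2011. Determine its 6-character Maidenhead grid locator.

FN63vr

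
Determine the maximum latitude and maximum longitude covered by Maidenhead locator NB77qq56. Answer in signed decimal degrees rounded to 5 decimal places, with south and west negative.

Field N=13, B=1: +13·20° lon, +1·10° lat → SW at lon 80°, lat -80°.
Square 7, 7: +7·2° lon, +7·1° lat → SW at lon 94°, lat -73°.
Subsquare q=16, q=16: +16·0.0833333° lon, +16·0.0416667° lat → SW at lon 95.3333°, lat -72.3333°.
Extended square 5, 6: +5·0.00833333° lon, +6·0.00416667° lat → SW at lon 95.375°, lat -72.3083°.
Cell spans 0.00833333° lon × 0.00416667° lat. NE corner is SW corner plus one full cell.
latitude -72.30417, longitude 95.38333.

-72.30417, 95.38333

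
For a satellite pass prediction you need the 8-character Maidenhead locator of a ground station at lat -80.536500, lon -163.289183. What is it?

AA89il51

Shift to the Maidenhead origin (180°W, 90°S): lon 16.71082, lat 9.46350.
Field: lon ⌊16.71082/20⌋ = 0 → A; lat ⌊9.46350/10⌋ = 0 → A.
Square: lon ⌊16.71082/2⌋ = 8; lat ⌊9.46350/1⌋ = 9.
Subsquare: lon ⌊0.71082/0.0833333⌋ = 8 → i; lat ⌊0.46350/0.0416667⌋ = 11 → l.
Extended square: lon ⌊0.04415/0.00833333⌋ = 5; lat ⌊0.00517/0.00416667⌋ = 1.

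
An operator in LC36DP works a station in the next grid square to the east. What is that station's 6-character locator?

LC36ep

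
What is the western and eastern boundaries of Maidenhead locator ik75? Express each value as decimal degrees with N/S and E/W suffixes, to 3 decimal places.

Field I=8, K=10: +8·20° lon, +10·10° lat → SW at lon -20°, lat 10°.
Square 7, 5: +7·2° lon, +5·1° lat → SW at lon -6°, lat 15°.
Cell spans 2° lon × 1° lat.
west 6.000° W, east 4.000° W.

6.000° W, 4.000° W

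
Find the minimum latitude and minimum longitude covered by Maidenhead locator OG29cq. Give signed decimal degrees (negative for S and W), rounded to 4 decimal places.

-20.3333, 104.1667

Field O=14, G=6: +14·20° lon, +6·10° lat → SW at lon 100°, lat -30°.
Square 2, 9: +2·2° lon, +9·1° lat → SW at lon 104°, lat -21°.
Subsquare c=2, q=16: +2·0.0833333° lon, +16·0.0416667° lat → SW at lon 104.167°, lat -20.3333°.
latitude -20.3333, longitude 104.1667.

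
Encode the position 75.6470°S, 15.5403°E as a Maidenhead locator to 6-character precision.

JB74si

Shift to the Maidenhead origin (180°W, 90°S): lon 195.5403, lat 14.3530.
Field (20°×10°, letters A–R): 195.5403/20 → 9 → J, 14.3530/10 → 1 → B; chars JB.
Square (2°×1°, digits 0–9): 15.5403/2 → 7, 4.3530/1 → 4; chars 74.
Subsquare (5′×2.5′, letters a–x): 1.5403/0.0833333 → 18 → s, 0.3530/0.0416667 → 8 → i; chars si.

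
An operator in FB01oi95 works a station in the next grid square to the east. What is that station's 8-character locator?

FB01pi05

Longitude extended square 9; +1 → 10, wraps to 0, carry into subsquare.
Longitude subsquare o = 14; +1 → 15 = p.
The latitude characters are unchanged.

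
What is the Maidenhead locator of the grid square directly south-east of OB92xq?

PB02ap

Longitude subsquare x = 23; +1 → 24, wraps to 0 = a, carry into square.
Longitude square 9; +1 → 10, wraps to 0, carry into field.
Longitude field O = 14; +1 → 15 = P.
Latitude subsquare q = 16; −1 → 15 = p.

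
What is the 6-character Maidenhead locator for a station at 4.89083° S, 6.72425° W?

II65pc

Add 180° to longitude and 90° to latitude: 173.2757, 85.1092.
Field (20°×10°, letters A–R): 173.2757/20 → 8 → I, 85.1092/10 → 8 → I; chars II.
Square (2°×1°, digits 0–9): 13.2757/2 → 6, 5.1092/1 → 5; chars 65.
Subsquare (5′×2.5′, letters a–x): 1.2757/0.0833333 → 15 → p, 0.1092/0.0416667 → 2 → c; chars pc.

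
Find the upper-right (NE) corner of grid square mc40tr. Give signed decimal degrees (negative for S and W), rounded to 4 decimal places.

-69.2500, 69.6667

Field M=12, C=2: +12·20° lon, +2·10° lat → SW at lon 60°, lat -70°.
Square 4, 0: +4·2° lon, +0·1° lat → SW at lon 68°, lat -70°.
Subsquare t=19, r=17: +19·0.0833333° lon, +17·0.0416667° lat → SW at lon 69.5833°, lat -69.2917°.
Cell spans 0.0833333° lon × 0.0416667° lat. NE corner is SW corner plus one full cell.
latitude -69.2500, longitude 69.6667.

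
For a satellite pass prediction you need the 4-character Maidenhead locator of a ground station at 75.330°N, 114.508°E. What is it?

OQ75

Shift to the Maidenhead origin (180°W, 90°S): lon 294.51, lat 165.33.
Field: 294.51/20 → 14 → O, 165.33/10 → 16 → Q; chars OQ.
Square: 14.51/2 → 7, 5.33/1 → 5; chars 75.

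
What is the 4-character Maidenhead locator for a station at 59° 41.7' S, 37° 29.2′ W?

Add 180° to longitude and 90° to latitude: 142.51, 30.30.
Field: 142.51/20 → 7 → H, 30.30/10 → 3 → D; chars HD.
Square: 2.51/2 → 1, 0.30/1 → 0; chars 10.

HD10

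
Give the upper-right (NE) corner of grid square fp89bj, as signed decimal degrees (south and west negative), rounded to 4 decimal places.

69.4167, -63.8333

Field F=5, P=15: +5·20° lon, +15·10° lat → SW at lon -80°, lat 60°.
Square 8, 9: +8·2° lon, +9·1° lat → SW at lon -64°, lat 69°.
Subsquare b=1, j=9: +1·0.0833333° lon, +9·0.0416667° lat → SW at lon -63.9167°, lat 69.375°.
Cell spans 0.0833333° lon × 0.0416667° lat. NE corner is SW corner plus one full cell.
latitude 69.4167, longitude -63.8333.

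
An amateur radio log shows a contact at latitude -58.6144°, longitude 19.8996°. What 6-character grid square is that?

JD91wj

Offset from 180°W / 90°S: lon 199.8996°, lat 31.3856°.
Field: 199.8996/20 → 9 → J, 31.3856/10 → 3 → D; chars JD.
Square: 19.8996/2 → 9, 1.3856/1 → 1; chars 91.
Subsquare: 1.8996/0.0833333 → 22 → w, 0.3856/0.0416667 → 9 → j; chars wj.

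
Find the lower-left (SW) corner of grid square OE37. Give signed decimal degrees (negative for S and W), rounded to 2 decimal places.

-43.00, 106.00

Field O=14, E=4: +14·20° lon, +4·10° lat → SW at lon 100°, lat -50°.
Square 3, 7: +3·2° lon, +7·1° lat → SW at lon 106°, lat -43°.
latitude -43.00, longitude 106.00.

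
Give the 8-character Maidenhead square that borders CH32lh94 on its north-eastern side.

CH32mh05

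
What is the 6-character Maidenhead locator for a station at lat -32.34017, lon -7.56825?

IF67fp

Add 180° to longitude and 90° to latitude: 172.4317, 57.6598.
Field: lon ⌊172.4317/20⌋ = 8 → I; lat ⌊57.6598/10⌋ = 5 → F.
Square: lon ⌊12.4317/2⌋ = 6; lat ⌊7.6598/1⌋ = 7.
Subsquare: lon ⌊0.4317/0.0833333⌋ = 5 → f; lat ⌊0.6598/0.0416667⌋ = 15 → p.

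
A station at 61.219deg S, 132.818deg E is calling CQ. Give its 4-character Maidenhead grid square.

PC68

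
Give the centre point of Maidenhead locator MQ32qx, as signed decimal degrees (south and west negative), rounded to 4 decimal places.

Field M=12, Q=16: +12·20° lon, +16·10° lat → SW at lon 60°, lat 70°.
Square 3, 2: +3·2° lon, +2·1° lat → SW at lon 66°, lat 72°.
Subsquare q=16, x=23: +16·0.0833333° lon, +23·0.0416667° lat → SW at lon 67.3333°, lat 72.9583°.
Cell spans 0.0833333° lon × 0.0416667° lat. Centre is SW corner plus half of each.
latitude 72.9792, longitude 67.3750.

72.9792, 67.3750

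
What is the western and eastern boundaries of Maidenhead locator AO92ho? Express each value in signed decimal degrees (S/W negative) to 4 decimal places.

-161.4167, -161.3333

Field A=0, O=14: +0·20° lon, +14·10° lat → SW at lon -180°, lat 50°.
Square 9, 2: +9·2° lon, +2·1° lat → SW at lon -162°, lat 52°.
Subsquare h=7, o=14: +7·0.0833333° lon, +14·0.0416667° lat → SW at lon -161.417°, lat 52.5833°.
Cell spans 0.0833333° lon × 0.0416667° lat.
west -161.4167, east -161.3333.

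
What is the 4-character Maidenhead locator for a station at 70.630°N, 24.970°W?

Shift to the Maidenhead origin (180°W, 90°S): lon 155.03, lat 160.63.
Field (20°×10°, letters A–R): 155.03/20 → 7 → H, 160.63/10 → 16 → Q; chars HQ.
Square (2°×1°, digits 0–9): 15.03/2 → 7, 0.63/1 → 0; chars 70.

HQ70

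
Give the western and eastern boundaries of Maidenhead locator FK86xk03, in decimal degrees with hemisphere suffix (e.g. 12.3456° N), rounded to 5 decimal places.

62.08333° W, 62.07500° W

Field F=5, K=10: +5·20° lon, +10·10° lat → SW at lon -80°, lat 10°.
Square 8, 6: +8·2° lon, +6·1° lat → SW at lon -64°, lat 16°.
Subsquare x=23, k=10: +23·0.0833333° lon, +10·0.0416667° lat → SW at lon -62.0833°, lat 16.4167°.
Extended square 0, 3: +0·0.00833333° lon, +3·0.00416667° lat → SW at lon -62.0833°, lat 16.4292°.
Cell spans 0.00833333° lon × 0.00416667° lat.
west 62.08333° W, east 62.07500° W.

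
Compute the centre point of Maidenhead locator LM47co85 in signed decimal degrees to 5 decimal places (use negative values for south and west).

Field L=11, M=12: +11·20° lon, +12·10° lat → SW at lon 40°, lat 30°.
Square 4, 7: +4·2° lon, +7·1° lat → SW at lon 48°, lat 37°.
Subsquare c=2, o=14: +2·0.0833333° lon, +14·0.0416667° lat → SW at lon 48.1667°, lat 37.5833°.
Extended square 8, 5: +8·0.00833333° lon, +5·0.00416667° lat → SW at lon 48.2333°, lat 37.6042°.
Cell spans 0.00833333° lon × 0.00416667° lat. Centre is SW corner plus half of each.
latitude 37.60625, longitude 48.23750.

37.60625, 48.23750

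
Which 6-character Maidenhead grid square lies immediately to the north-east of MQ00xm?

Longitude subsquare x = 23; +1 → 24, wraps to 0 = a, carry into square.
Longitude square 0; +1 → 1.
Latitude subsquare m = 12; +1 → 13 = n.

MQ10an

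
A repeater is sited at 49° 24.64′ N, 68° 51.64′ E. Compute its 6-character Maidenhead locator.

Offset from 180°W / 90°S: lon 248.8607°, lat 139.4107°.
Field (20°×10°, letters A–R): lon ⌊248.8607/20⌋ = 12 → M; lat ⌊139.4107/10⌋ = 13 → N.
Square (2°×1°, digits 0–9): lon ⌊8.8607/2⌋ = 4; lat ⌊9.4107/1⌋ = 9.
Subsquare (5′×2.5′, letters a–x): lon ⌊0.8607/0.0833333⌋ = 10 → k; lat ⌊0.4107/0.0416667⌋ = 9 → j.

MN49kj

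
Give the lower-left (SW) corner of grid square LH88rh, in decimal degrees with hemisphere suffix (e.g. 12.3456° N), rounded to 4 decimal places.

11.7083° S, 57.4167° E

Field L=11, H=7: +11·20° lon, +7·10° lat → SW at lon 40°, lat -20°.
Square 8, 8: +8·2° lon, +8·1° lat → SW at lon 56°, lat -12°.
Subsquare r=17, h=7: +17·0.0833333° lon, +7·0.0416667° lat → SW at lon 57.4167°, lat -11.7083°.
latitude 11.7083° S, longitude 57.4167° E.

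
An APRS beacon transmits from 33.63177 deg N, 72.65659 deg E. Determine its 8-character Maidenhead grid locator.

MM63hp81

Shift to the Maidenhead origin (180°W, 90°S): lon 252.65659, lat 123.63177.
Field: lon ⌊252.65659/20⌋ = 12 → M; lat ⌊123.63177/10⌋ = 12 → M.
Square: lon ⌊12.65659/2⌋ = 6; lat ⌊3.63177/1⌋ = 3.
Subsquare: lon ⌊0.65659/0.0833333⌋ = 7 → h; lat ⌊0.63177/0.0416667⌋ = 15 → p.
Extended square: lon ⌊0.07326/0.00833333⌋ = 8; lat ⌊0.00677/0.00416667⌋ = 1.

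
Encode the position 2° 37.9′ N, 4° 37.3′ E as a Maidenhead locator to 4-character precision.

JJ22

Offset from 180°W / 90°S: lon 184.62°, lat 92.63°.
Field: 184.62/20 → 9 → J, 92.63/10 → 9 → J; chars JJ.
Square: 4.62/2 → 2, 2.63/1 → 2; chars 22.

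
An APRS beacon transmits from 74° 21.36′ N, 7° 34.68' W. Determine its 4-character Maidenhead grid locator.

IQ64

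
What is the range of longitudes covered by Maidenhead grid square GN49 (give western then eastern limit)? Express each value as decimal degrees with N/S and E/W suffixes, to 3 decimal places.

Field G=6, N=13: +6·20° lon, +13·10° lat → SW at lon -60°, lat 40°.
Square 4, 9: +4·2° lon, +9·1° lat → SW at lon -52°, lat 49°.
Cell spans 2° lon × 1° lat.
west 52.000° W, east 50.000° W.

52.000° W, 50.000° W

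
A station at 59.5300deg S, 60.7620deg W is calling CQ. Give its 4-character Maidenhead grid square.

Offset from 180°W / 90°S: lon 119.24°, lat 30.47°.
Field (20°×10°, letters A–R): lon ⌊119.24/20⌋ = 5 → F; lat ⌊30.47/10⌋ = 3 → D.
Square (2°×1°, digits 0–9): lon ⌊19.24/2⌋ = 9; lat ⌊0.47/1⌋ = 0.

FD90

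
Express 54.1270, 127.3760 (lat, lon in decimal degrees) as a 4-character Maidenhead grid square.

Offset from 180°W / 90°S: lon 307.38°, lat 144.13°.
Field: 307.38/20 → 15 → P, 144.13/10 → 14 → O; chars PO.
Square: 7.38/2 → 3, 4.13/1 → 4; chars 34.

PO34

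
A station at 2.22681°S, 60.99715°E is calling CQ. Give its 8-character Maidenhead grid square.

MI07ls95

Add 180° to longitude and 90° to latitude: 240.99715, 87.77319.
Field (20°×10°, letters A–R): 240.99715/20 → 12 → M, 87.77319/10 → 8 → I; chars MI.
Square (2°×1°, digits 0–9): 0.99715/2 → 0, 7.77319/1 → 7; chars 07.
Subsquare (5′×2.5′, letters a–x): 0.99715/0.0833333 → 11 → l, 0.77319/0.0416667 → 18 → s; chars ls.
Extended square (30″×15″, digits 0–9): 0.08048/0.00833333 → 9, 0.02319/0.00416667 → 5; chars 95.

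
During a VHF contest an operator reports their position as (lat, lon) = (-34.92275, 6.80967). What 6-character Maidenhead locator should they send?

JF35jb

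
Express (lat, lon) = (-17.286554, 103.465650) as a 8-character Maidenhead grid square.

OH12rr51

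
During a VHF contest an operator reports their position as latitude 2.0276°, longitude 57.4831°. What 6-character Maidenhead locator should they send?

LJ82ra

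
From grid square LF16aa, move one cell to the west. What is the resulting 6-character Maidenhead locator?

LF06xa

Longitude subsquare a = 0; −1 → -1, wraps to 23 = x, carry into square.
Longitude square 1; −1 → 0.
The latitude characters are unchanged.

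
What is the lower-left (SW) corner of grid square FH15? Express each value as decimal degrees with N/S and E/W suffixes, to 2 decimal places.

Field F=5, H=7: +5·20° lon, +7·10° lat → SW at lon -80°, lat -20°.
Square 1, 5: +1·2° lon, +5·1° lat → SW at lon -78°, lat -15°.
latitude 15.00° S, longitude 78.00° W.

15.00° S, 78.00° W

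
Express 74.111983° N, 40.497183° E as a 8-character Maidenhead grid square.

LQ04fc96

Add 180° to longitude and 90° to latitude: 220.49718, 164.11198.
Field: lon ⌊220.49718/20⌋ = 11 → L; lat ⌊164.11198/10⌋ = 16 → Q.
Square: lon ⌊0.49718/2⌋ = 0; lat ⌊4.11198/1⌋ = 4.
Subsquare: lon ⌊0.49718/0.0833333⌋ = 5 → f; lat ⌊0.11198/0.0416667⌋ = 2 → c.
Extended square: lon ⌊0.08052/0.00833333⌋ = 9; lat ⌊0.02865/0.00416667⌋ = 6.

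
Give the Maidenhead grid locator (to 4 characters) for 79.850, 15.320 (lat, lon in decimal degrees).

Offset from 180°W / 90°S: lon 195.32°, lat 169.85°.
Field: lon ⌊195.32/20⌋ = 9 → J; lat ⌊169.85/10⌋ = 16 → Q.
Square: lon ⌊15.32/2⌋ = 7; lat ⌊9.85/1⌋ = 9.

JQ79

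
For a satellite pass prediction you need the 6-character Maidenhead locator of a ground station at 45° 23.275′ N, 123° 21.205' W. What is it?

Offset from 180°W / 90°S: lon 56.6466°, lat 135.3879°.
Field: 56.6466/20 → 2 → C, 135.3879/10 → 13 → N; chars CN.
Square: 16.6466/2 → 8, 5.3879/1 → 5; chars 85.
Subsquare: 0.6466/0.0833333 → 7 → h, 0.3879/0.0416667 → 9 → j; chars hj.

CN85hj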